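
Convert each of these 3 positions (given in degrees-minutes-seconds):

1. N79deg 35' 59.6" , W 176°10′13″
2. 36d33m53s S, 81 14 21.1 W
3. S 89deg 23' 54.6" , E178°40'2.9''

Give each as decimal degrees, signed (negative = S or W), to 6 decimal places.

Point 1:
  φ: 79 + 35/60 + 59.6/3600 = 79.5998889
  N ⇒ keep positive
  Longitude: 176 + 10/60 + 13/3600 = 176.1702778
  hemisphere W, so the sign is −
Point 2:
  Latitude: 36° + 33/60 + 53/3600 = 36 + 0.550000 + 0.014722 = 36.5647222
  hemisphere S, so the sign is −
  Lon: 81° + 14/60 + 21.1/3600 = 81 + 0.233333 + 0.005861 = 81.2391944
  W ⇒ negate
Point 3:
  Lat: 23′ + 54.6″ = 23.91000′; 89 + 23.91000/60 = 89.3985000
  S → negative
  λ: 178° + 40/60 + 2.9/3600 = 178 + 0.666667 + 0.000806 = 178.6674722
  E ⇒ keep positive

1. 79.599889, -176.170278
2. -36.564722, -81.239194
3. -89.398500, 178.667472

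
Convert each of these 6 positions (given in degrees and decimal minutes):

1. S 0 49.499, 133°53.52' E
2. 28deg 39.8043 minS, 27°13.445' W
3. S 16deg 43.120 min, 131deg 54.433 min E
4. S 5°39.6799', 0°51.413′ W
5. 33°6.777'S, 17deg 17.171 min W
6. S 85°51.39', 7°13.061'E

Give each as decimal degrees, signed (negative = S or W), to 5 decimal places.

Point 1:
  φ: 0 + 49.499/60 = 0.824983
  hemisphere S, so the sign is −
  λ: 133 + 53.52/60 = 133.892000
  E → positive
Point 2:
  φ: 39.8043′ = 0.663405°; total 28.663405
  S → negative
  Lon: 27 + 13.445/60 = 27.224083
  W ⇒ negate
Point 3:
  Lat: 43.12′ = 0.718667°; total 16.718667
  hemisphere S, so the sign is −
  λ: 131 + 54.433/60 = 131.907217
  E ⇒ keep positive
Point 4:
  Latitude: 39.6799′ = 0.661332°; total 5.661332
  S → negative
  Longitude: 0 + 51.413/60 = 0.856883
  hemisphere W, so the sign is −
Point 5:
  φ: 6.777′ = 0.112950°; total 33.112950
  hemisphere S, so the sign is −
  Longitude: 17 + 17.171/60 = 17.286183
  W ⇒ negate
Point 6:
  φ: 85 + 51.39/60 = 85.856500
  S ⇒ negate
  Lon: 7 + 13.061/60 = 7.217683
  E → positive

1. -0.82498, 133.89200
2. -28.66341, -27.22408
3. -16.71867, 131.90722
4. -5.66133, -0.85688
5. -33.11295, -17.28618
6. -85.85650, 7.21768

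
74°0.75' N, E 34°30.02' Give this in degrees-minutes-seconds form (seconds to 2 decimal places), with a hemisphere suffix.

74°00′45.00″ N, 34°30′1.20″ E

Latitude: fractional minutes 0.75000 × 60 = 45.0000″
Longitude: 30.02000′ → 30′ and 0.02000 × 60 = 1.2000″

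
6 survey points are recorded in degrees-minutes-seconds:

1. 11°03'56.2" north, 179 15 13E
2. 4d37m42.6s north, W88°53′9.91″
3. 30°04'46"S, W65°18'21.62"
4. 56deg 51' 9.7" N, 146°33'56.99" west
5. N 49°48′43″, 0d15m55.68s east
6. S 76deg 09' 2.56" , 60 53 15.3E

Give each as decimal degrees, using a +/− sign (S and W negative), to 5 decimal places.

1. 11.06561, 179.25361
2. 4.62850, -88.88609
3. -30.07944, -65.30601
4. 56.85269, -146.56583
5. 49.81194, 0.26547
6. -76.15071, 60.88758

Point 1:
  Latitude: 11° + 3/60 + 56.2/3600 = 11 + 0.050000 + 0.015611 = 11.065611
  N → positive
  λ: 179° + 15/60 + 13/3600 = 179 + 0.250000 + 0.003611 = 179.253611
  E ⇒ keep positive
Point 2:
  φ: 4° + 37/60 + 42.6/3600 = 4 + 0.616667 + 0.011833 = 4.628500
  N → positive
  Longitude: 53′ + 9.91″ = 53.16517′; 88 + 53.16517/60 = 88.886086
  W ⇒ negate
Point 3:
  Lat: 4′ + 46″ = 4.76667′; 30 + 4.76667/60 = 30.079444
  S → negative
  λ: 18′ + 21.62″ = 18.36033′; 65 + 18.36033/60 = 65.306006
  W → negative
Point 4:
  Latitude: 51′ + 9.7″ = 51.16167′; 56 + 51.16167/60 = 56.852694
  N → positive
  Longitude: 146 + 33/60 + 56.99/3600 = 146.565831
  hemisphere W, so the sign is −
Point 5:
  Lat: 48′ + 43″ = 48.71667′; 49 + 48.71667/60 = 49.811944
  N ⇒ keep positive
  λ: 0° + 15/60 + 55.68/3600 = 0 + 0.250000 + 0.015467 = 0.265467
  E → positive
Point 6:
  φ: 76 + 9/60 + 2.56/3600 = 76.150711
  hemisphere S, so the sign is −
  Longitude: 53′ + 15.3″ = 53.25500′; 60 + 53.25500/60 = 60.887583
  E → positive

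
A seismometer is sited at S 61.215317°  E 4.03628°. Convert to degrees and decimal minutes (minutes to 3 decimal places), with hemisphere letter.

61° 12.919′ S, 4° 2.177′ E

Lat: fractional part 0.215317 → 12.91902 minutes
Longitude: 4° + 0.036280 × 60 = 4° 2.17680′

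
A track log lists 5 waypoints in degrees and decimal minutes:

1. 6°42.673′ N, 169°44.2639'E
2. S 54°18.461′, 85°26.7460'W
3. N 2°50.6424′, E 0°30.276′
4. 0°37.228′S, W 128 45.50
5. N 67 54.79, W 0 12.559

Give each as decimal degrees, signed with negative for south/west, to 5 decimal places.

1. 6.71122, 169.73773
2. -54.30768, -85.44577
3. 2.84404, 0.50460
4. -0.62047, -128.75833
5. 67.91317, -0.20932

Point 1:
  Latitude: 42.673′ = 0.711217°; total 6.711217
  N ⇒ keep positive
  λ: 44.2639′ = 0.737732°; total 169.737732
  E ⇒ keep positive
Point 2:
  Lat: 18.461′ = 0.307683°; total 54.307683
  S ⇒ negate
  Longitude: 26.746′ = 0.445767°; total 85.445767
  W ⇒ negate
Point 3:
  Latitude: 2 + 50.6424/60 = 2.844040
  N ⇒ keep positive
  λ: 0 + 30.276/60 = 0.504600
  E ⇒ keep positive
Point 4:
  φ: 37.228′ = 0.620467°; total 0.620467
  hemisphere S, so the sign is −
  Lon: 45.5′ = 0.758333°; total 128.758333
  W ⇒ negate
Point 5:
  Latitude: 54.79′ = 0.913167°; total 67.913167
  N → positive
  λ: 12.559′ = 0.209317°; total 0.209317
  W ⇒ negate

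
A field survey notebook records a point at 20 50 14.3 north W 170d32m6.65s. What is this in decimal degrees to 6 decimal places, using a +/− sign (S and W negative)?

Latitude: 50′ + 14.3″ = 50.23833′; 20 + 50.23833/60 = 20.8373056
N ⇒ keep positive
λ: 32′ + 6.65″ = 32.11083′; 170 + 32.11083/60 = 170.5351806
W → negative

20.837306, -170.535181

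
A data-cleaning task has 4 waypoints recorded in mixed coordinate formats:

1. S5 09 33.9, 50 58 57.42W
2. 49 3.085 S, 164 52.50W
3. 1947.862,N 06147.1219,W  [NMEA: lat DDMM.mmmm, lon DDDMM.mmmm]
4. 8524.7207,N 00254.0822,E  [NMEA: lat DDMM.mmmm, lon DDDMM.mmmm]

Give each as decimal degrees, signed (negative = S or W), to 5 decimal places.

Point 1:
  Lat: 5 + 9/60 + 33.9/3600 = 5.159417
  S → negative
  λ: 58′ + 57.42″ = 58.95700′; 50 + 58.95700/60 = 50.982617
  hemisphere W, so the sign is −
Point 2:
  Lat: 3.085′ = 0.051417°; total 49.051417
  S ⇒ negate
  Longitude: 164 + 52.5/60 = 164.875000
  W → negative
Point 3:
  Latitude: degrees = first 2 digits = 19, minutes = 47.862; 19 + 47.862/60 = 19.797700
  N → positive
  Longitude: degrees = first 3 digits = 61, minutes = 47.1219; 61 + 47.1219/60 = 61.785365
  hemisphere W, so the sign is −
Point 4:
  φ: split at 2 digits → 85° and 24.7207′; 85 + 24.7207/60 = 85.412012
  N → positive
  Longitude: split at 3 digits → 002° and 54.0822′; 2 + 54.0822/60 = 2.901370
  E → positive

1. -5.15942, -50.98262
2. -49.05142, -164.87500
3. 19.79770, -61.78537
4. 85.41201, 2.90137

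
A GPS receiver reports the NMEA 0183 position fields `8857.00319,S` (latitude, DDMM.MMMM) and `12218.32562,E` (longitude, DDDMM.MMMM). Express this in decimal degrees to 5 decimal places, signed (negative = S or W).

Latitude: split at 2 digits → 88° and 57.00319′; 88 + 57.00319/60 = 88.950053
S → negative
λ: degrees = first 3 digits = 122, minutes = 18.32562; 122 + 18.32562/60 = 122.305427
E → positive

-88.95005, 122.30543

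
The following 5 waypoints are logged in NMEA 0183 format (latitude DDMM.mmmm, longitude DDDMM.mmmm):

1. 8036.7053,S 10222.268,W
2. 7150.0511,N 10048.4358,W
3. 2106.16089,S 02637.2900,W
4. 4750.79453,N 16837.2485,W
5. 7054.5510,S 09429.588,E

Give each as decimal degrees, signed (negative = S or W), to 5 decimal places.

1. -80.61176, -102.37113
2. 71.83419, -100.80726
3. -21.10268, -26.62150
4. 47.84658, -168.62081
5. -70.90918, 94.49313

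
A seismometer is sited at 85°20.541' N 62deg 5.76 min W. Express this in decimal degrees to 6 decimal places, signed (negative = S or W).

85.342350, -62.096000

Latitude: 20.541′ = 0.342350°; total 85.3423500
N → positive
Longitude: 62 + 5.76/60 = 62.0960000
W ⇒ negate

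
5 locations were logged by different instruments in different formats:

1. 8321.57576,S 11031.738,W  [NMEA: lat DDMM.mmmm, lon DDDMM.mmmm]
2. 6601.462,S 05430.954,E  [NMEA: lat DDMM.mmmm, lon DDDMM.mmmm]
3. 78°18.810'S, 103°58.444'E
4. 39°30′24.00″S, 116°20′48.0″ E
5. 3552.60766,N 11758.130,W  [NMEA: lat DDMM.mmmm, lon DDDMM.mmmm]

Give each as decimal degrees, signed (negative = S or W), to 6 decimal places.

1. -83.359596, -110.528967
2. -66.024367, 54.515900
3. -78.313500, 103.974067
4. -39.506667, 116.346667
5. 35.876794, -117.968833

Point 1:
  Lat: degrees = first 2 digits = 83, minutes = 21.57576; 83 + 21.57576/60 = 83.3595960
  hemisphere S, so the sign is −
  Longitude: split at 3 digits → 110° and 31.738′; 110 + 31.738/60 = 110.5289667
  W ⇒ negate
Point 2:
  φ: split at 2 digits → 66° and 1.462′; 66 + 1.462/60 = 66.0243667
  S ⇒ negate
  Longitude: split at 3 digits → 054° and 30.954′; 54 + 30.954/60 = 54.5159000
  E ⇒ keep positive
Point 3:
  Latitude: 78 + 18.81/60 = 78.3135000
  S → negative
  λ: 103 + 58.444/60 = 103.9740667
  E → positive
Point 4:
  Latitude: 30′ + 24″ = 30.40000′; 39 + 30.40000/60 = 39.5066667
  S ⇒ negate
  Lon: 116 + 20/60 + 48/3600 = 116.3466667
  E → positive
Point 5:
  φ: split at 2 digits → 35° and 52.60766′; 35 + 52.60766/60 = 35.8767943
  N → positive
  λ: split at 3 digits → 117° and 58.13′; 117 + 58.13/60 = 117.9688333
  hemisphere W, so the sign is −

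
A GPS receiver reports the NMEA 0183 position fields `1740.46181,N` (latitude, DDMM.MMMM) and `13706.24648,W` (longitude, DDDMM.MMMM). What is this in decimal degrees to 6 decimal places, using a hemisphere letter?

17.674364° N, 137.104108° W

Latitude: degrees = first 2 digits = 17, minutes = 40.46181; 17 + 40.46181/60 = 17.6743635
λ: split at 3 digits → 137° and 6.24648′; 137 + 6.24648/60 = 137.1041080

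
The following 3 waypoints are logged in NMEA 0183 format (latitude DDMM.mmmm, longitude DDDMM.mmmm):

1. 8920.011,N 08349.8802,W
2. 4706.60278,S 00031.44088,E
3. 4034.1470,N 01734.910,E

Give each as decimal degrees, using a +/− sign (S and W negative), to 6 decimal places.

Point 1:
  Latitude: degrees = first 2 digits = 89, minutes = 20.011; 89 + 20.011/60 = 89.3335167
  N ⇒ keep positive
  Lon: split at 3 digits → 083° and 49.8802′; 83 + 49.8802/60 = 83.8313367
  hemisphere W, so the sign is −
Point 2:
  Latitude: degrees = first 2 digits = 47, minutes = 6.60278; 47 + 6.60278/60 = 47.1100463
  S ⇒ negate
  Longitude: degrees = first 3 digits = 0, minutes = 31.44088; 0 + 31.44088/60 = 0.5240147
  E ⇒ keep positive
Point 3:
  Lat: degrees = first 2 digits = 40, minutes = 34.147; 40 + 34.147/60 = 40.5691167
  N → positive
  λ: split at 3 digits → 017° and 34.91′; 17 + 34.91/60 = 17.5818333
  E → positive

1. 89.333517, -83.831337
2. -47.110046, 0.524015
3. 40.569117, 17.581833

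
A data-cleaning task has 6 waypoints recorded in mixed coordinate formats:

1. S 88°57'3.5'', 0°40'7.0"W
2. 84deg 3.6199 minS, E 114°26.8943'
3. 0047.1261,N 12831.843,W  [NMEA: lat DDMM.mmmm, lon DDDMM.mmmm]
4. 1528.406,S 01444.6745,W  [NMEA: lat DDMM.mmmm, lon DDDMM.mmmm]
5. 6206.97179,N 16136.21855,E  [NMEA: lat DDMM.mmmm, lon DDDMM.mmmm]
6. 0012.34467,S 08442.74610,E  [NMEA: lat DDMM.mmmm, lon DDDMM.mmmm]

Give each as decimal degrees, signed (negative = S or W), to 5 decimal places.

Point 1:
  Latitude: 57′ + 3.5″ = 57.05833′; 88 + 57.05833/60 = 88.950972
  hemisphere S, so the sign is −
  λ: 0 + 40/60 + 7/3600 = 0.668611
  W → negative
Point 2:
  Latitude: 84 + 3.6199/60 = 84.060332
  S ⇒ negate
  Longitude: 114 + 26.8943/60 = 114.448238
  E ⇒ keep positive
Point 3:
  φ: degrees = first 2 digits = 0, minutes = 47.1261; 0 + 47.1261/60 = 0.785435
  N ⇒ keep positive
  Longitude: split at 3 digits → 128° and 31.843′; 128 + 31.843/60 = 128.530717
  W → negative
Point 4:
  Lat: degrees = first 2 digits = 15, minutes = 28.406; 15 + 28.406/60 = 15.473433
  S → negative
  Longitude: degrees = first 3 digits = 14, minutes = 44.6745; 14 + 44.6745/60 = 14.744575
  W ⇒ negate
Point 5:
  Lat: split at 2 digits → 62° and 6.97179′; 62 + 6.97179/60 = 62.116197
  N ⇒ keep positive
  Longitude: degrees = first 3 digits = 161, minutes = 36.21855; 161 + 36.21855/60 = 161.603643
  E ⇒ keep positive
Point 6:
  Latitude: split at 2 digits → 00° and 12.34467′; 0 + 12.34467/60 = 0.205745
  S → negative
  Longitude: split at 3 digits → 084° and 42.7461′; 84 + 42.7461/60 = 84.712435
  E → positive

1. -88.95097, -0.66861
2. -84.06033, 114.44824
3. 0.78544, -128.53072
4. -15.47343, -14.74458
5. 62.11620, 161.60364
6. -0.20574, 84.71244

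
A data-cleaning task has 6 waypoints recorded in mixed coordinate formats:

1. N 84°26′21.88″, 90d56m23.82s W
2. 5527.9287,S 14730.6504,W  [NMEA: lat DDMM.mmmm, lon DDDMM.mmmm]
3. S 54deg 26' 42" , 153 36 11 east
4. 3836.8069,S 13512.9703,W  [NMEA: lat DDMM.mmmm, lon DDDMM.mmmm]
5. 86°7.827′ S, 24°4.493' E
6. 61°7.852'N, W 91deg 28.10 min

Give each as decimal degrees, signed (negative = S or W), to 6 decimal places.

1. 84.439411, -90.939950
2. -55.465478, -147.510840
3. -54.445000, 153.603056
4. -38.613448, -135.216172
5. -86.130450, 24.074883
6. 61.130867, -91.468333

Point 1:
  Latitude: 26′ + 21.88″ = 26.36467′; 84 + 26.36467/60 = 84.4394111
  N ⇒ keep positive
  Lon: 56′ + 23.82″ = 56.39700′; 90 + 56.39700/60 = 90.9399500
  W ⇒ negate
Point 2:
  Lat: degrees = first 2 digits = 55, minutes = 27.9287; 55 + 27.9287/60 = 55.4654783
  hemisphere S, so the sign is −
  Lon: split at 3 digits → 147° and 30.6504′; 147 + 30.6504/60 = 147.5108400
  W ⇒ negate
Point 3:
  Latitude: 54° + 26/60 + 42/3600 = 54 + 0.433333 + 0.011667 = 54.4450000
  hemisphere S, so the sign is −
  Lon: 153 + 36/60 + 11/3600 = 153.6030556
  E ⇒ keep positive
Point 4:
  Latitude: degrees = first 2 digits = 38, minutes = 36.8069; 38 + 36.8069/60 = 38.6134483
  S → negative
  λ: split at 3 digits → 135° and 12.9703′; 135 + 12.9703/60 = 135.2161717
  hemisphere W, so the sign is −
Point 5:
  Lat: 86 + 7.827/60 = 86.1304500
  S → negative
  λ: 24 + 4.493/60 = 24.0748833
  E → positive
Point 6:
  Latitude: 7.852′ = 0.130867°; total 61.1308667
  N → positive
  Lon: 28.1′ = 0.468333°; total 91.4683333
  W ⇒ negate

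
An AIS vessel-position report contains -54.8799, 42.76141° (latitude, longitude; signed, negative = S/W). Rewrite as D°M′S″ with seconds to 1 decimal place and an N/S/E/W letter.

Latitude is negative → S; |value| = 54.879900
Latitude: whole degrees 54; 52.79400′ → 52′ and 47.640″
Longitude: 0.761410° → 45.68460′; 0.68460 × 60 = 41.076″

54°52′47.6″ S, 42°45′41.1″ E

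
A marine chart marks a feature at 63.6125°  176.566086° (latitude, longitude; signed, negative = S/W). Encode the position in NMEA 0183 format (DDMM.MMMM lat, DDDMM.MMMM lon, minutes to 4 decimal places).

Lat: fractional part 0.612500 → 36.750000 minutes
λ: 176° + 0.566086 × 60 = 176° 33.965160′

6336.7500,N / 17633.9652,E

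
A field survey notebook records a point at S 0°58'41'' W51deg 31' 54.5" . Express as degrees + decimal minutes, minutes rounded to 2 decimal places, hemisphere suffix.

0° 58.68′ S, 51° 31.91′ W

φ: 58 + 41/60 = 58.6833′
λ: seconds/60 = 0.90833; minutes = 31 + 0.90833 = 31.9083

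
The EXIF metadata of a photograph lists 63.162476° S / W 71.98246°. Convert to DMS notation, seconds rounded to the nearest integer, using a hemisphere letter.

63°09′45″ S, 71°58′57″ W

Lat: whole degrees 63; 9.74856′ → 9′ and 44.91″
λ: 0.982460 × 60 = 58.94760′ → 58′, remainder × 60 = 56.86″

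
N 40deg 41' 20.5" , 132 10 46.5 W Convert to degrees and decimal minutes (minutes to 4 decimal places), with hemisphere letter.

40° 41.3417′ N, 132° 10.7750′ W

φ: seconds/60 = 0.34167; minutes = 41 + 0.34167 = 41.341667
Lon: seconds/60 = 0.77500; minutes = 10 + 0.77500 = 10.775000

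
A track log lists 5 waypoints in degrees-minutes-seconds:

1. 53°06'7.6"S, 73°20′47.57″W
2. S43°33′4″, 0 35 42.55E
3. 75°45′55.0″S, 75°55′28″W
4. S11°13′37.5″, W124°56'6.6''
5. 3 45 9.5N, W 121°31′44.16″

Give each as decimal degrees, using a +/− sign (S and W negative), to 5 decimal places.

1. -53.10211, -73.34655
2. -43.55111, 0.59515
3. -75.76528, -75.92444
4. -11.22708, -124.93517
5. 3.75264, -121.52893

Point 1:
  Latitude: 53° + 6/60 + 7.6/3600 = 53 + 0.100000 + 0.002111 = 53.102111
  S ⇒ negate
  Lon: 73° + 20/60 + 47.57/3600 = 73 + 0.333333 + 0.013214 = 73.346547
  W → negative
Point 2:
  φ: 43 + 33/60 + 4/3600 = 43.551111
  hemisphere S, so the sign is −
  Lon: 0° + 35/60 + 42.55/3600 = 0 + 0.583333 + 0.011819 = 0.595153
  E → positive
Point 3:
  φ: 75° + 45/60 + 55/3600 = 75 + 0.750000 + 0.015278 = 75.765278
  S → negative
  Longitude: 55′ + 28″ = 55.46667′; 75 + 55.46667/60 = 75.924444
  hemisphere W, so the sign is −
Point 4:
  Lat: 11 + 13/60 + 37.5/3600 = 11.227083
  S → negative
  Lon: 124° + 56/60 + 6.6/3600 = 124 + 0.933333 + 0.001833 = 124.935167
  W ⇒ negate
Point 5:
  φ: 3° + 45/60 + 9.5/3600 = 3 + 0.750000 + 0.002639 = 3.752639
  N ⇒ keep positive
  Longitude: 121 + 31/60 + 44.16/3600 = 121.528933
  W → negative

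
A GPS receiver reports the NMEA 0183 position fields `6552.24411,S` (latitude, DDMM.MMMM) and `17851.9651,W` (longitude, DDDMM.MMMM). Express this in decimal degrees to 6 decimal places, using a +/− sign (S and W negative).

-65.870735, -178.866085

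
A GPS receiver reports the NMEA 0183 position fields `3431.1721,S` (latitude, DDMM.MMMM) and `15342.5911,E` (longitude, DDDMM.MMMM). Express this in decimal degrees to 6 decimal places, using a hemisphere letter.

34.519535° S, 153.709852° E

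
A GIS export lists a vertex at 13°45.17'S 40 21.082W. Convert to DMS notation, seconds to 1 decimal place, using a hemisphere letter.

φ: fractional minutes 0.17000 × 60 = 10.200″
Longitude: 21.08200′ → 21′ and 0.08200 × 60 = 4.920″

13°45′10.2″ S, 40°21′4.9″ W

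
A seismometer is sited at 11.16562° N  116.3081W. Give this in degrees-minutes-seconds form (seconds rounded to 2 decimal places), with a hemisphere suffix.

11°09′56.23″ N, 116°18′29.16″ W

φ: whole degrees 11; 9.93720′ → 9′ and 56.2320″
Lon: 0.308100° → 18.48600′; 0.48600 × 60 = 29.1600″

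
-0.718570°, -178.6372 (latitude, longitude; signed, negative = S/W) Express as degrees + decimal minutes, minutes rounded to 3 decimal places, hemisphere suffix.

Latitude is negative → S; |value| = 0.718570
Lat: minutes = (0.718570 − 0) × 60 = 43.11420
Longitude is negative → W; |value| = 178.637200
Lon: 178° + 0.637200 × 60 = 178° 38.23200′

0° 43.114′ S, 178° 38.232′ W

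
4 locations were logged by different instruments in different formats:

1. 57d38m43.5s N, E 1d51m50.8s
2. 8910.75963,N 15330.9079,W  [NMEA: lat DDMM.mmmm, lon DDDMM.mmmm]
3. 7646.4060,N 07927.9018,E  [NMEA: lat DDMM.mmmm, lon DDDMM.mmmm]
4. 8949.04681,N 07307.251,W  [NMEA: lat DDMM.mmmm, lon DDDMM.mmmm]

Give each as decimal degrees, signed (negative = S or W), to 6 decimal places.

1. 57.645417, 1.864111
2. 89.179327, -153.515132
3. 76.773433, 79.465030
4. 89.817447, -73.120850

Point 1:
  Latitude: 38′ + 43.5″ = 38.72500′; 57 + 38.72500/60 = 57.6454167
  N ⇒ keep positive
  λ: 51′ + 50.8″ = 51.84667′; 1 + 51.84667/60 = 1.8641111
  E → positive
Point 2:
  φ: degrees = first 2 digits = 89, minutes = 10.75963; 89 + 10.75963/60 = 89.1793272
  N → positive
  Lon: split at 3 digits → 153° and 30.9079′; 153 + 30.9079/60 = 153.5151317
  hemisphere W, so the sign is −
Point 3:
  Lat: degrees = first 2 digits = 76, minutes = 46.406; 76 + 46.406/60 = 76.7734333
  N ⇒ keep positive
  Lon: degrees = first 3 digits = 79, minutes = 27.9018; 79 + 27.9018/60 = 79.4650300
  E ⇒ keep positive
Point 4:
  φ: degrees = first 2 digits = 89, minutes = 49.04681; 89 + 49.04681/60 = 89.8174468
  N → positive
  λ: degrees = first 3 digits = 73, minutes = 7.251; 73 + 7.251/60 = 73.1208500
  hemisphere W, so the sign is −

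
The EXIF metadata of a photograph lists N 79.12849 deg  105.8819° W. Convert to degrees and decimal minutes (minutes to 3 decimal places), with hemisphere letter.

φ: fractional part 0.128490 → 7.70940 minutes
Lon: 105° + 0.881900 × 60 = 105° 52.91400′

79° 7.709′ N, 105° 52.914′ W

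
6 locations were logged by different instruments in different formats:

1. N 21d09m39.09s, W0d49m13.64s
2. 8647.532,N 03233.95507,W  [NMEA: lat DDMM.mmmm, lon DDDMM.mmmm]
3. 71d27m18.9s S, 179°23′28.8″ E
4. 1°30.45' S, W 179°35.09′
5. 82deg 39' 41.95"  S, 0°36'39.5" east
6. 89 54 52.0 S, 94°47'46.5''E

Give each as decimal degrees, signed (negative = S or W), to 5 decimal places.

1. 21.16086, -0.82046
2. 86.79220, -32.56592
3. -71.45525, 179.39133
4. -1.50750, -179.58483
5. -82.66165, 0.61097
6. -89.91444, 94.79625

Point 1:
  Lat: 21 + 9/60 + 39.09/3600 = 21.160858
  N → positive
  Lon: 0 + 49/60 + 13.64/3600 = 0.820456
  hemisphere W, so the sign is −
Point 2:
  φ: degrees = first 2 digits = 86, minutes = 47.532; 86 + 47.532/60 = 86.792200
  N → positive
  Lon: split at 3 digits → 032° and 33.95507′; 32 + 33.95507/60 = 32.565918
  W → negative
Point 3:
  φ: 71 + 27/60 + 18.9/3600 = 71.455250
  S ⇒ negate
  λ: 179° + 23/60 + 28.8/3600 = 179 + 0.383333 + 0.008000 = 179.391333
  E ⇒ keep positive
Point 4:
  Lat: 1 + 30.45/60 = 1.507500
  S → negative
  λ: 35.09′ = 0.584833°; total 179.584833
  W → negative
Point 5:
  Lat: 39′ + 41.95″ = 39.69917′; 82 + 39.69917/60 = 82.661653
  S ⇒ negate
  Longitude: 36′ + 39.5″ = 36.65833′; 0 + 36.65833/60 = 0.610972
  E → positive
Point 6:
  φ: 54′ + 52″ = 54.86667′; 89 + 54.86667/60 = 89.914444
  S ⇒ negate
  Longitude: 47′ + 46.5″ = 47.77500′; 94 + 47.77500/60 = 94.796250
  E ⇒ keep positive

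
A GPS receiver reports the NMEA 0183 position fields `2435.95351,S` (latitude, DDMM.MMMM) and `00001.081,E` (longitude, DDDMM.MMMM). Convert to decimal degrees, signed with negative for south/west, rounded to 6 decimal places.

-24.599225, 0.018017

Lat: split at 2 digits → 24° and 35.95351′; 24 + 35.95351/60 = 24.5992252
hemisphere S, so the sign is −
λ: degrees = first 3 digits = 0, minutes = 1.081; 0 + 1.081/60 = 0.0180167
E → positive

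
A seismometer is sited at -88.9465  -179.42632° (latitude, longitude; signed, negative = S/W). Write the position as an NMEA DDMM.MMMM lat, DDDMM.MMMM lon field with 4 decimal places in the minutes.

8856.7900,S / 17925.5792,W

Latitude is negative → S; |value| = 88.946500
Latitude: fractional part 0.946500 → 56.790000 minutes
Longitude is negative → W; |value| = 179.426320
Lon: fractional part 0.426320 → 25.579200 minutes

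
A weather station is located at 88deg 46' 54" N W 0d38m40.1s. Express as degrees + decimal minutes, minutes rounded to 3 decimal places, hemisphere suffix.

88° 46.900′ N, 0° 38.668′ W

Lat: 46 + 54/60 = 46.90000′
Lon: seconds/60 = 0.66833; minutes = 38 + 0.66833 = 38.66833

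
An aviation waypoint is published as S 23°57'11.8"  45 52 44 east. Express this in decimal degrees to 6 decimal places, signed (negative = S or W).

-23.953278, 45.878889

φ: 23° + 57/60 + 11.8/3600 = 23 + 0.950000 + 0.003278 = 23.9532778
hemisphere S, so the sign is −
Longitude: 52′ + 44″ = 52.73333′; 45 + 52.73333/60 = 45.8788889
E → positive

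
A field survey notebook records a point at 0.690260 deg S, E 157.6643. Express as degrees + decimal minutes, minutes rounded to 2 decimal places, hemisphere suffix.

φ: 0° + 0.690260 × 60 = 0° 41.4156′
λ: minutes = (157.664300 − 157) × 60 = 39.8580

0° 41.42′ S, 157° 39.86′ E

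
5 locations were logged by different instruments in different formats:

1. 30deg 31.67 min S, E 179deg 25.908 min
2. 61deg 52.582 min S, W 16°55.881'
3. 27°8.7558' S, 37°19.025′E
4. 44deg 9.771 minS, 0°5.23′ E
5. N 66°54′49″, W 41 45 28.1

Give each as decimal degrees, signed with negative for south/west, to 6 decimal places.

1. -30.527833, 179.431800
2. -61.876367, -16.931350
3. -27.145930, 37.317083
4. -44.162850, 0.087167
5. 66.913611, -41.757806

Point 1:
  Latitude: 30 + 31.67/60 = 30.5278333
  S ⇒ negate
  λ: 179 + 25.908/60 = 179.4318000
  E ⇒ keep positive
Point 2:
  Latitude: 52.582′ = 0.876367°; total 61.8763667
  hemisphere S, so the sign is −
  Longitude: 55.881′ = 0.931350°; total 16.9313500
  W ⇒ negate
Point 3:
  φ: 8.7558′ = 0.145930°; total 27.1459300
  S → negative
  Lon: 37 + 19.025/60 = 37.3170833
  E → positive
Point 4:
  φ: 9.771′ = 0.162850°; total 44.1628500
  S ⇒ negate
  Longitude: 5.23′ = 0.087167°; total 0.0871667
  E ⇒ keep positive
Point 5:
  Latitude: 66 + 54/60 + 49/3600 = 66.9136111
  N ⇒ keep positive
  Longitude: 41° + 45/60 + 28.1/3600 = 41 + 0.750000 + 0.007806 = 41.7578056
  W ⇒ negate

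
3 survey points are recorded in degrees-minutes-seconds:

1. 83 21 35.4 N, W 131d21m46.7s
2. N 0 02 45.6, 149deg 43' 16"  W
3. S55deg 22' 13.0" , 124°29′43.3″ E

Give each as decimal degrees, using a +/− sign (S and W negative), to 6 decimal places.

Point 1:
  Lat: 21′ + 35.4″ = 21.59000′; 83 + 21.59000/60 = 83.3598333
  N → positive
  Lon: 131° + 21/60 + 46.7/3600 = 131 + 0.350000 + 0.012972 = 131.3629722
  W ⇒ negate
Point 2:
  Latitude: 0° + 2/60 + 45.6/3600 = 0 + 0.033333 + 0.012667 = 0.0460000
  N ⇒ keep positive
  Longitude: 43′ + 16″ = 43.26667′; 149 + 43.26667/60 = 149.7211111
  W ⇒ negate
Point 3:
  Latitude: 55 + 22/60 + 13/3600 = 55.3702778
  S → negative
  λ: 29′ + 43.3″ = 29.72167′; 124 + 29.72167/60 = 124.4953611
  E ⇒ keep positive

1. 83.359833, -131.362972
2. 0.046000, -149.721111
3. -55.370278, 124.495361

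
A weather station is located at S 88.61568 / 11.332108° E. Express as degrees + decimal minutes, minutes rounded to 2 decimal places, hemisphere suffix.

88° 36.94′ S, 11° 19.93′ E

Latitude: 88° + 0.615680 × 60 = 88° 36.9408′
Longitude: 11° + 0.332108 × 60 = 11° 19.9265′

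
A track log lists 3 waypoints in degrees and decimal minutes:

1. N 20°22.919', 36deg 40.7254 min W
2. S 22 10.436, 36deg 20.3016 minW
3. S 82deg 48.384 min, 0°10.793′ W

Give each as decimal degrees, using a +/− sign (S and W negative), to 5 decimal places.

Point 1:
  Lat: 22.919′ = 0.381983°; total 20.381983
  N ⇒ keep positive
  λ: 40.7254′ = 0.678757°; total 36.678757
  W → negative
Point 2:
  Lat: 10.436′ = 0.173933°; total 22.173933
  hemisphere S, so the sign is −
  Longitude: 36 + 20.3016/60 = 36.338360
  hemisphere W, so the sign is −
Point 3:
  Lat: 48.384′ = 0.806400°; total 82.806400
  S → negative
  Lon: 0 + 10.793/60 = 0.179883
  W → negative

1. 20.38198, -36.67876
2. -22.17393, -36.33836
3. -82.80640, -0.17988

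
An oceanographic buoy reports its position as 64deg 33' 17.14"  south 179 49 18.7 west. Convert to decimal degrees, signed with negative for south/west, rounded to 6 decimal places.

φ: 64 + 33/60 + 17.14/3600 = 64.5547611
S ⇒ negate
Lon: 49′ + 18.7″ = 49.31167′; 179 + 49.31167/60 = 179.8218611
W ⇒ negate

-64.554761, -179.821861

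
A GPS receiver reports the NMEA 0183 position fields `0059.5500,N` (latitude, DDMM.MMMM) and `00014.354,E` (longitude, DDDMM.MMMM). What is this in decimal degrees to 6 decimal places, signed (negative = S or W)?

Lat: degrees = first 2 digits = 0, minutes = 59.55; 0 + 59.55/60 = 0.9925000
N → positive
Longitude: degrees = first 3 digits = 0, minutes = 14.354; 0 + 14.354/60 = 0.2392333
E ⇒ keep positive

0.992500, 0.239233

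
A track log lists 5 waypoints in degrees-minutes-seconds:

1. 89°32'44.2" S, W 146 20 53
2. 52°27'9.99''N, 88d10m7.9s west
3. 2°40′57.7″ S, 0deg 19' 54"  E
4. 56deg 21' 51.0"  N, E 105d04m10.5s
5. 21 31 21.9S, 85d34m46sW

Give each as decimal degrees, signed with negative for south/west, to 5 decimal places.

Point 1:
  Latitude: 89° + 32/60 + 44.2/3600 = 89 + 0.533333 + 0.012278 = 89.545611
  S → negative
  Longitude: 20′ + 53″ = 20.88333′; 146 + 20.88333/60 = 146.348056
  hemisphere W, so the sign is −
Point 2:
  Lat: 52 + 27/60 + 9.99/3600 = 52.452775
  N ⇒ keep positive
  Longitude: 88 + 10/60 + 7.9/3600 = 88.168861
  W ⇒ negate
Point 3:
  Lat: 2 + 40/60 + 57.7/3600 = 2.682694
  S → negative
  Lon: 0 + 19/60 + 54/3600 = 0.331667
  E ⇒ keep positive
Point 4:
  φ: 56° + 21/60 + 51/3600 = 56 + 0.350000 + 0.014167 = 56.364167
  N → positive
  λ: 105° + 4/60 + 10.5/3600 = 105 + 0.066667 + 0.002917 = 105.069583
  E ⇒ keep positive
Point 5:
  Lat: 21 + 31/60 + 21.9/3600 = 21.522750
  hemisphere S, so the sign is −
  Longitude: 85° + 34/60 + 46/3600 = 85 + 0.566667 + 0.012778 = 85.579444
  W → negative

1. -89.54561, -146.34806
2. 52.45278, -88.16886
3. -2.68269, 0.33167
4. 56.36417, 105.06958
5. -21.52275, -85.57944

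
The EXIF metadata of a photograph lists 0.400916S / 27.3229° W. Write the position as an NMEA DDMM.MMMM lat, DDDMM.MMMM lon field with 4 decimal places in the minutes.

0024.0550,S / 02719.3740,W

Latitude: fractional part 0.400916 → 24.054960 minutes
Lon: minutes = (27.322900 − 27) × 60 = 19.374000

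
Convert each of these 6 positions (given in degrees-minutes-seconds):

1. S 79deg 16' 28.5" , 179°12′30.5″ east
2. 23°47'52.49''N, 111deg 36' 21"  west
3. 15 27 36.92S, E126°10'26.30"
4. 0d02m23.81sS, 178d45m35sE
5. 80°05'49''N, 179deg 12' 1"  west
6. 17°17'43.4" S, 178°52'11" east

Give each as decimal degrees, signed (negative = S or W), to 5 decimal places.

1. -79.27458, 179.20847
2. 23.79791, -111.60583
3. -15.46026, 126.17397
4. -0.03995, 178.75972
5. 80.09694, -179.20028
6. -17.29539, 178.86972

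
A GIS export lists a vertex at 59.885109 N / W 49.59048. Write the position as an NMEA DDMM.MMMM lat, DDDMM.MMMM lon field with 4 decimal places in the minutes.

Lat: minutes = (59.885109 − 59) × 60 = 53.106540
Lon: 49° + 0.590480 × 60 = 49° 35.428800′

5953.1065,N / 04935.4288,W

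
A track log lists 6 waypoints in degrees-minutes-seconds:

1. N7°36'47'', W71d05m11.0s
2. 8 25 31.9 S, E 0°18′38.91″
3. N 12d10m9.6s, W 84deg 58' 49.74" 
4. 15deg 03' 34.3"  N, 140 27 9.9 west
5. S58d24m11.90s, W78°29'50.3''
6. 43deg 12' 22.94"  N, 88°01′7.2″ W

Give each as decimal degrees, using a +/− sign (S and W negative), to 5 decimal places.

1. 7.61306, -71.08639
2. -8.42553, 0.31081
3. 12.16933, -84.98048
4. 15.05953, -140.45275
5. -58.40331, -78.49731
6. 43.20637, -88.01867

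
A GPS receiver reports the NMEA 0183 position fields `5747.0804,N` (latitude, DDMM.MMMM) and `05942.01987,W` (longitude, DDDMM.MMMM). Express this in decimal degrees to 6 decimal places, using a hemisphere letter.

Latitude: degrees = first 2 digits = 57, minutes = 47.0804; 57 + 47.0804/60 = 57.7846733
λ: degrees = first 3 digits = 59, minutes = 42.01987; 59 + 42.01987/60 = 59.7003312

57.784673° N, 59.700331° W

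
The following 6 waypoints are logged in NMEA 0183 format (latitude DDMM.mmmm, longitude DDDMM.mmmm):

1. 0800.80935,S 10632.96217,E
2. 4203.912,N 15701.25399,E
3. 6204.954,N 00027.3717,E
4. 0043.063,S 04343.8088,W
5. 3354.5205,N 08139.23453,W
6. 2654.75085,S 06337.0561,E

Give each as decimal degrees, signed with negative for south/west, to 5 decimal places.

1. -8.01349, 106.54937
2. 42.06520, 157.02090
3. 62.08257, 0.45620
4. -0.71772, -43.73015
5. 33.90868, -81.65391
6. -26.91251, 63.61760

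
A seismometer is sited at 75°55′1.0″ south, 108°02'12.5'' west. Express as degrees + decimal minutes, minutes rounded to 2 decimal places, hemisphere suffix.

75° 55.02′ S, 108° 2.21′ W

Latitude: 55 + 1/60 = 55.0167′
Longitude: seconds/60 = 0.20833; minutes = 2 + 0.20833 = 2.2083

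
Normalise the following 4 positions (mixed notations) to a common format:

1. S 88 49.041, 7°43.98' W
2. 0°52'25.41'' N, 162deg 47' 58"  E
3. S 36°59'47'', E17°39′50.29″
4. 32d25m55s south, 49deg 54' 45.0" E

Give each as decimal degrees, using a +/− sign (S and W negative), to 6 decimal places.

1. -88.817350, -7.733000
2. 0.873725, 162.799444
3. -36.996389, 17.663969
4. -32.431944, 49.912500

Point 1:
  Latitude: 88 + 49.041/60 = 88.8173500
  S ⇒ negate
  Lon: 7 + 43.98/60 = 7.7330000
  hemisphere W, so the sign is −
Point 2:
  Lat: 0 + 52/60 + 25.41/3600 = 0.8737250
  N ⇒ keep positive
  λ: 47′ + 58″ = 47.96667′; 162 + 47.96667/60 = 162.7994444
  E ⇒ keep positive
Point 3:
  Lat: 36 + 59/60 + 47/3600 = 36.9963889
  S → negative
  Longitude: 39′ + 50.29″ = 39.83817′; 17 + 39.83817/60 = 17.6639694
  E → positive
Point 4:
  Latitude: 25′ + 55″ = 25.91667′; 32 + 25.91667/60 = 32.4319444
  hemisphere S, so the sign is −
  λ: 49° + 54/60 + 45/3600 = 49 + 0.900000 + 0.012500 = 49.9125000
  E → positive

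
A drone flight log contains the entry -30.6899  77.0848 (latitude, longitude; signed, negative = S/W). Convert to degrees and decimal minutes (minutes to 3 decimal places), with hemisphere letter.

Latitude is negative → S; |value| = 30.689900
φ: fractional part 0.689900 → 41.39400 minutes
Longitude: fractional part 0.084800 → 5.08800 minutes

30° 41.394′ S, 77° 5.088′ E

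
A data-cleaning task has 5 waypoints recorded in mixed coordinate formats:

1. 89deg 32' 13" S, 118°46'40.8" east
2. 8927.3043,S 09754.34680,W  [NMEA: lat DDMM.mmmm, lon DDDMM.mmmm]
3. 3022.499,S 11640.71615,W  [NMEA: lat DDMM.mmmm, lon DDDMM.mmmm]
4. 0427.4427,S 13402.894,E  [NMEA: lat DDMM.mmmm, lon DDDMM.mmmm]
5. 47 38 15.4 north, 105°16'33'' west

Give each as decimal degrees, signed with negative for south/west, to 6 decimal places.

Point 1:
  φ: 89° + 32/60 + 13/3600 = 89 + 0.533333 + 0.003611 = 89.5369444
  hemisphere S, so the sign is −
  Longitude: 46′ + 40.8″ = 46.68000′; 118 + 46.68000/60 = 118.7780000
  E ⇒ keep positive
Point 2:
  Lat: split at 2 digits → 89° and 27.3043′; 89 + 27.3043/60 = 89.4550717
  S → negative
  λ: degrees = first 3 digits = 97, minutes = 54.3468; 97 + 54.3468/60 = 97.9057800
  W → negative
Point 3:
  Lat: split at 2 digits → 30° and 22.499′; 30 + 22.499/60 = 30.3749833
  hemisphere S, so the sign is −
  Longitude: degrees = first 3 digits = 116, minutes = 40.71615; 116 + 40.71615/60 = 116.6786025
  hemisphere W, so the sign is −
Point 4:
  φ: degrees = first 2 digits = 4, minutes = 27.4427; 4 + 27.4427/60 = 4.4573783
  hemisphere S, so the sign is −
  Lon: degrees = first 3 digits = 134, minutes = 2.894; 134 + 2.894/60 = 134.0482333
  E → positive
Point 5:
  Lat: 47 + 38/60 + 15.4/3600 = 47.6376111
  N ⇒ keep positive
  λ: 16′ + 33″ = 16.55000′; 105 + 16.55000/60 = 105.2758333
  W → negative

1. -89.536944, 118.778000
2. -89.455072, -97.905780
3. -30.374983, -116.678603
4. -4.457378, 134.048233
5. 47.637611, -105.275833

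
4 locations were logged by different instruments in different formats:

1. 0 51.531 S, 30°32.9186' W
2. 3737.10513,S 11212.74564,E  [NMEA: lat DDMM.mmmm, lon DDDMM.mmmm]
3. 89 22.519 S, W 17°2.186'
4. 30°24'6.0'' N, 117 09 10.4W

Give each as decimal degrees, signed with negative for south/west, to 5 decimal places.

1. -0.85885, -30.54864
2. -37.61842, 112.21243
3. -89.37532, -17.03643
4. 30.40167, -117.15289

Point 1:
  Latitude: 51.531′ = 0.858850°; total 0.858850
  S ⇒ negate
  λ: 30 + 32.9186/60 = 30.548643
  hemisphere W, so the sign is −
Point 2:
  Lat: split at 2 digits → 37° and 37.10513′; 37 + 37.10513/60 = 37.618419
  S → negative
  Longitude: split at 3 digits → 112° and 12.74564′; 112 + 12.74564/60 = 112.212427
  E → positive
Point 3:
  φ: 89 + 22.519/60 = 89.375317
  S ⇒ negate
  Longitude: 17 + 2.186/60 = 17.036433
  hemisphere W, so the sign is −
Point 4:
  Latitude: 30° + 24/60 + 6/3600 = 30 + 0.400000 + 0.001667 = 30.401667
  N ⇒ keep positive
  Longitude: 9′ + 10.4″ = 9.17333′; 117 + 9.17333/60 = 117.152889
  hemisphere W, so the sign is −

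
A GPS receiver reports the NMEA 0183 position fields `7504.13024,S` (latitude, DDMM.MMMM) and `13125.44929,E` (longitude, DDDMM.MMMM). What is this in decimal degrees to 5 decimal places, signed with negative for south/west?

φ: degrees = first 2 digits = 75, minutes = 4.13024; 75 + 4.13024/60 = 75.068837
hemisphere S, so the sign is −
Longitude: degrees = first 3 digits = 131, minutes = 25.44929; 131 + 25.44929/60 = 131.424155
E → positive

-75.06884, 131.42415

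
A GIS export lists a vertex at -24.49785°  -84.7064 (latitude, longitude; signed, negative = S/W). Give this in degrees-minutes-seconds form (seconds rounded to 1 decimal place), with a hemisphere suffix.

Latitude is negative → S; |value| = 24.497850
φ: 0.497850° → 29.87100′; 0.87100 × 60 = 52.260″
Longitude is negative → W; |value| = 84.706400
Lon: whole degrees 84; 42.38400′ → 42′ and 23.040″

24°29′52.3″ S, 84°42′23.0″ W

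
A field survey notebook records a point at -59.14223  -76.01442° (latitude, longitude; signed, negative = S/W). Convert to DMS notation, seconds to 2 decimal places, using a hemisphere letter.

59°08′32.03″ S, 76°00′51.91″ W

Latitude is negative → S; |value| = 59.142230
φ: 0.142230 × 60 = 8.53380′ → 8′, remainder × 60 = 32.0280″
Longitude is negative → W; |value| = 76.014420
λ: 0.014420 × 60 = 0.86520′ → 0′, remainder × 60 = 51.9120″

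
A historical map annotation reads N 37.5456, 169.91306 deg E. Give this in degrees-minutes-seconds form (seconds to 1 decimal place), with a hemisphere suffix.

37°32′44.2″ N, 169°54′47.0″ E

Latitude: whole degrees 37; 32.73600′ → 32′ and 44.160″
Longitude: 0.913060° → 54.78360′; 0.78360 × 60 = 47.016″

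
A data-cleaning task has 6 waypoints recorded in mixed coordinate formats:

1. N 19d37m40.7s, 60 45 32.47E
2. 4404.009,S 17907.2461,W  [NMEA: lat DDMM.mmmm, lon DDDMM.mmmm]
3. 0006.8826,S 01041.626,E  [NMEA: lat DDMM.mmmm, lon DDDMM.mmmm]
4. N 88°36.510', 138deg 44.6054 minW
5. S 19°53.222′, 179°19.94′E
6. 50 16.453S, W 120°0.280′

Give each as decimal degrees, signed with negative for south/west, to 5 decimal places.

1. 19.62797, 60.75902
2. -44.06682, -179.12077
3. -0.11471, 10.69377
4. 88.60850, -138.74342
5. -19.88703, 179.33233
6. -50.27422, -120.00467

Point 1:
  Lat: 37′ + 40.7″ = 37.67833′; 19 + 37.67833/60 = 19.627972
  N ⇒ keep positive
  Lon: 60 + 45/60 + 32.47/3600 = 60.759019
  E ⇒ keep positive
Point 2:
  Latitude: degrees = first 2 digits = 44, minutes = 4.009; 44 + 4.009/60 = 44.066817
  hemisphere S, so the sign is −
  Lon: degrees = first 3 digits = 179, minutes = 7.2461; 179 + 7.2461/60 = 179.120768
  W → negative
Point 3:
  Latitude: split at 2 digits → 00° and 6.8826′; 0 + 6.8826/60 = 0.114710
  hemisphere S, so the sign is −
  Lon: split at 3 digits → 010° and 41.626′; 10 + 41.626/60 = 10.693767
  E ⇒ keep positive
Point 4:
  Lat: 36.51′ = 0.608500°; total 88.608500
  N → positive
  Lon: 138 + 44.6054/60 = 138.743423
  W → negative
Point 5:
  φ: 53.222′ = 0.887033°; total 19.887033
  S ⇒ negate
  λ: 19.94′ = 0.332333°; total 179.332333
  E ⇒ keep positive
Point 6:
  φ: 16.453′ = 0.274217°; total 50.274217
  S → negative
  Lon: 0.28′ = 0.004667°; total 120.004667
  W → negative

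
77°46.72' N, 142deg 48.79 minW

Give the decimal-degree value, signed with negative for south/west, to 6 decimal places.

Latitude: 46.72′ = 0.778667°; total 77.7786667
N ⇒ keep positive
Lon: 48.79′ = 0.813167°; total 142.8131667
W ⇒ negate

77.778667, -142.813167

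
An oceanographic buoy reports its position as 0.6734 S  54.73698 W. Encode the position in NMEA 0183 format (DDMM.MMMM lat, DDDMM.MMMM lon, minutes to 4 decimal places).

Lat: 0° + 0.673400 × 60 = 0° 40.404000′
Longitude: 54° + 0.736980 × 60 = 54° 44.218800′

0040.4040,S / 05444.2188,W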